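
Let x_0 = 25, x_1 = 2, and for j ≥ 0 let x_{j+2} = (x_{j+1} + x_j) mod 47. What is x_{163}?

Listing terms: x_0 = 25,  x_1 = 2,  x_2 = 27,  x_3 = 29,  x_4 = 9,  x_5 = 38,  x_6 = 0,  x_7 = 38,  x_8 = 38,  x_9 = 29,  x_{10} = 20,  x_{11} = 2,  x_{12} = 22,  x_{13} = 24,  x_{14} = 46,  x_{15} = 23,  x_{16} = 22,  x_{17} = 45,  x_{18} = 20,  x_{19} = 18,  x_{20} = 38,  x_{21} = 9,  x_{22} = 0,  x_{23} = 9,  x_{24} = 9,  x_{25} = 18,  x_{26} = 27,  x_{27} = 45,  x_{28} = 25,  x_{29} = 23,  x_{30} = 1,  x_{31} = 24,  x_{32} = 25,  x_{33} = 2.
The sequence repeats with period 32.
(163 - 0) mod 32 = 3, so x_{163} = x_3 = 29.

29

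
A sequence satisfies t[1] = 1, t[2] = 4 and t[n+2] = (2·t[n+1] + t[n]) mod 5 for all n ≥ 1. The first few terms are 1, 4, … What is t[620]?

t[1] = 1,  t[2] = 4,  t[3] = 4,  t[4] = 2,  t[5] = 3,  t[6] = 3,  t[7] = 4,  t[8] = 1,  t[9] = 1,  t[10] = 3,  t[11] = 2,  t[12] = 2,  t[13] = 1,  t[14] = 4.
The sequence repeats with period 12.
(620 - 1) mod 12 = 7, so t[620] = t[8] = 1.

1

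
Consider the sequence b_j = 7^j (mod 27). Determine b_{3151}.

Listing terms: b_0 = 1; b_1 = 7; b_2 = 22; b_3 = 19; b_4 = 25; b_5 = 13; b_6 = 10; b_7 = 16; b_8 = 4; b_9 = 1.
The sequence repeats with period 9.
So b_{3151} = b_{0 + ((3151-0) mod 9)} = b_1 = 7.

7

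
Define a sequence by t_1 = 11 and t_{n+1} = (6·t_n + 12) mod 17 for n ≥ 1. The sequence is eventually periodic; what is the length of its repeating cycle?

16

t_1 = 11, t_2 = 10, t_3 = 4, t_4 = 2, t_5 = 7, t_6 = 3, t_7 = 13, t_8 = 5, t_9 = 8, t_{10} = 9, t_{11} = 15, t_{12} = 0, t_{13} = 12, t_{14} = 16, t_{15} = 6, t_{16} = 14, t_{17} = 11.
Since t_{17} = t_1 = 11, the sequence is periodic with period 16.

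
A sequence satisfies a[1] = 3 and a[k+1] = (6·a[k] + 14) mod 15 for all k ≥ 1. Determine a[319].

5

a[1] = 3,  a[2] = 2,  a[3] = 11,  a[4] = 5,  a[5] = 14,  a[6] = 8,  a[7] = 2.
Since a[7] = a[2] = 2, the sequence is eventually periodic: after a pre-period of length 1 it cycles with period 5.
For k ≥ 2, a[k] depends only on (k - 2) mod 5. (319 - 2) mod 5 = 2, so a[319] = a[4] = 5.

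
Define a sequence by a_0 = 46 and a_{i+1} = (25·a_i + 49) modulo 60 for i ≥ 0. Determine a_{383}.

9

We have a_0 = 46, a_1 = 59, a_2 = 24, a_3 = 49, a_4 = 14, a_5 = 39, a_6 = 4, a_7 = 29, a_8 = 54, a_9 = 19, a_{10} = 44, a_{11} = 9, a_{12} = 34, a_{13} = 59.
Since a_{13} = a_1 = 59, the sequence is eventually periodic: after a pre-period of length 1 it cycles with period 12.
For i ≥ 1, a_i depends only on (i - 1) mod 12. (383 - 1) mod 12 = 10, so a_{383} = a_{11} = 9.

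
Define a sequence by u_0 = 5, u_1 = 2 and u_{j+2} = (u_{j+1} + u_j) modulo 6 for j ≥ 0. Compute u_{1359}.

3

We have u_0 = 5, u_1 = 2, u_2 = 1, u_3 = 3, u_4 = 4, u_5 = 1, u_6 = 5, u_7 = 0, u_8 = 5, u_9 = 5, u_{10} = 4, u_{11} = 3, u_{12} = 1, u_{13} = 4, u_{14} = 5, u_{15} = 3, u_{16} = 2, u_{17} = 5, u_{18} = 1, u_{19} = 0, u_{20} = 1, u_{21} = 1, u_{22} = 2, u_{23} = 3, u_{24} = 5, u_{25} = 2.
Since (u_{24}, u_{25}) = (u_0, u_1) = (5, 2) (two consecutive terms determine the rest), the sequence is periodic with period 24.
(1359 - 0) mod 24 = 15, so u_{1359} = u_{15} = 3.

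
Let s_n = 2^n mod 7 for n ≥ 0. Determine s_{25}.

2

Computing terms: s_0 = 1; s_1 = 2; s_2 = 4; s_3 = 1.
The sequence repeats with period 3.
So s_{25} = s_{0 + ((25-0) mod 3)} = s_1 = 2.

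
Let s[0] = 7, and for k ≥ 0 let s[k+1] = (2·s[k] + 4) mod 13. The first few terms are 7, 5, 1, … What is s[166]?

Listing terms: s[0] = 7; s[1] = 5; s[2] = 1; s[3] = 6; s[4] = 3; s[5] = 10; s[6] = 11; s[7] = 0; s[8] = 4; s[9] = 12; s[10] = 2; s[11] = 8; s[12] = 7.
The sequence repeats with period 12.
(166 - 0) mod 12 = 10, so s[166] = s[10] = 2.

2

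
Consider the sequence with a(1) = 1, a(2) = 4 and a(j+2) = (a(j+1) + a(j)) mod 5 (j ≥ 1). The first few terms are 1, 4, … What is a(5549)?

2

a(1) = 1,  a(2) = 4,  a(3) = 0,  a(4) = 4,  a(5) = 4,  a(6) = 3,  a(7) = 2,  a(8) = 0,  a(9) = 2,  a(10) = 2,  a(11) = 4,  a(12) = 1,  a(13) = 0,  a(14) = 1,  a(15) = 1,  a(16) = 2,  a(17) = 3,  a(18) = 0,  a(19) = 3,  a(20) = 3,  a(21) = 1,  a(22) = 4.
Since (a(21), a(22)) = (a(1), a(2)) = (1, 4) (two consecutive terms determine the rest), the sequence is periodic with period 20.
So a(5549) = a(1 + ((5549-1) mod 20)) = a(9) = 2.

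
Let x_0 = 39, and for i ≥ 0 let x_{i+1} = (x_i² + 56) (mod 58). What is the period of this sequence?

x_0 = 39, x_1 = 11, x_2 = 3, x_3 = 7, x_4 = 47, x_5 = 3.
Since x_5 = x_2 = 3, the sequence is eventually periodic: after a pre-period of length 2 it cycles with period 3.

3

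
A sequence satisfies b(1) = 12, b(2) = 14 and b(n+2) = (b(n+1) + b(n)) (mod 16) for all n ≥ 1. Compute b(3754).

8

We have b(1) = 12; b(2) = 14; b(3) = 10; b(4) = 8; b(5) = 2; b(6) = 10; b(7) = 12; b(8) = 6; b(9) = 2; b(10) = 8; b(11) = 10; b(12) = 2; b(13) = 12; b(14) = 14.
Since (b(13), b(14)) = (b(1), b(2)) = (12, 14) (two consecutive terms determine the rest), the sequence is periodic with period 12.
So b(3754) = b(1 + ((3754-1) mod 12)) = b(10) = 8.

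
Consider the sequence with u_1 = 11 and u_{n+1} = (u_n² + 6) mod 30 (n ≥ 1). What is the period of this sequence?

3

Computing terms: u_1 = 11; u_2 = 7; u_3 = 25; u_4 = 1; u_5 = 7.
Since u_5 = u_2 = 7, the sequence is eventually periodic: after a pre-period of length 1 it cycles with period 3.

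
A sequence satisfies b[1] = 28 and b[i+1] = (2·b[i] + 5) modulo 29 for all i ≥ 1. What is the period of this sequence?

Listing terms: b[1] = 28; b[2] = 3; b[3] = 11; b[4] = 27; b[5] = 1; b[6] = 7; b[7] = 19; b[8] = 14; b[9] = 4; b[10] = 13; b[11] = 2; b[12] = 9; b[13] = 23; b[14] = 22; b[15] = 20; b[16] = 16; b[17] = 8; b[18] = 21; b[19] = 18; b[20] = 12; b[21] = 0; b[22] = 5; b[23] = 15; b[24] = 6; b[25] = 17; b[26] = 10; b[27] = 25; b[28] = 26; b[29] = 28.
The sequence repeats with period 28.

28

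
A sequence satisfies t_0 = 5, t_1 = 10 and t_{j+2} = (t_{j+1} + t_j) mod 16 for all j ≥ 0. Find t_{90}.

t_0 = 5; t_1 = 10; t_2 = 15; t_3 = 9; t_4 = 8; t_5 = 1; t_6 = 9; t_7 = 10; t_8 = 3; t_9 = 13; t_{10} = 0; t_{11} = 13; t_{12} = 13; t_{13} = 10; t_{14} = 7; t_{15} = 1; t_{16} = 8; t_{17} = 9; t_{18} = 1; t_{19} = 10; t_{20} = 11; t_{21} = 5; t_{22} = 0; t_{23} = 5; t_{24} = 5; t_{25} = 10.
The sequence repeats with period 24.
So t_{90} = t_{0 + ((90-0) mod 24)} = t_{18} = 1.

1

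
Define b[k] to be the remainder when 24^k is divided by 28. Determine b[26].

We have b[1] = 24,  b[2] = 16,  b[3] = 20,  b[4] = 4,  b[5] = 12,  b[6] = 8,  b[7] = 24.
Since b[7] = b[1] = 24, the sequence is periodic with period 6.
(26 - 1) mod 6 = 1, so b[26] = b[2] = 16.

16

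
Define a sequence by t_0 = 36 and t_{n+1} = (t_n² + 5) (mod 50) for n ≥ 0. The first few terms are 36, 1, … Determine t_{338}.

6

We have t_0 = 36, t_1 = 1, t_2 = 6, t_3 = 41, t_4 = 36.
The sequence repeats with period 4.
(338 - 0) mod 4 = 2, so t_{338} = t_2 = 6.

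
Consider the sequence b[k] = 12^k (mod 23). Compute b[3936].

4

Listing terms: b[1] = 12, b[2] = 6, b[3] = 3, b[4] = 13, b[5] = 18, b[6] = 9, b[7] = 16, b[8] = 8, b[9] = 4, b[10] = 2, b[11] = 1, b[12] = 12.
The sequence repeats with period 11.
So b[3936] = b[1 + ((3936-1) mod 11)] = b[9] = 4.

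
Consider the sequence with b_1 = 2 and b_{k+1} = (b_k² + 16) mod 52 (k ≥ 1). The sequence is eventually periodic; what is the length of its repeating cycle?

5

Computing terms: b_1 = 2,  b_2 = 20,  b_3 = 0,  b_4 = 16,  b_5 = 12,  b_6 = 4,  b_7 = 32,  b_8 = 0.
Since b_8 = b_3 = 0, the sequence is eventually periodic: after a pre-period of length 2 it cycles with period 5.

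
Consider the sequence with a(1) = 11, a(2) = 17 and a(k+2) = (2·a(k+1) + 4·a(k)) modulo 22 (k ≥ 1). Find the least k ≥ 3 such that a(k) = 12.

Listing terms: a(1) = 11,  a(2) = 17,  a(3) = 12,  a(4) = 4,  a(5) = 12,  a(6) = 18,  a(7) = 18,  a(8) = 20,  a(9) = 2,  a(10) = 18,  a(11) = 0,  a(12) = 6,  a(13) = 12,  a(14) = 4.
Since (a(13), a(14)) = (a(3), a(4)) = (12, 4) (two consecutive terms determine the rest), the sequence is eventually periodic: after a pre-period of length 2 it cycles with period 10.
The value 12 first appears (with k ≥ 3) at a(3).

3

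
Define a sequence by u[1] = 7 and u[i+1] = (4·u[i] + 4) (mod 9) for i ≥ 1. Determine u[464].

Listing terms: u[1] = 7, u[2] = 5, u[3] = 6, u[4] = 1, u[5] = 8, u[6] = 0, u[7] = 4, u[8] = 2, u[9] = 3, u[10] = 7.
Since u[10] = u[1] = 7, the sequence is periodic with period 9.
(464 - 1) mod 9 = 4, so u[464] = u[5] = 8.

8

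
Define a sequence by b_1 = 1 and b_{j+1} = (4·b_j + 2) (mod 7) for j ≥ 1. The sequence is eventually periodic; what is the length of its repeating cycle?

Listing terms: b_1 = 1; b_2 = 6; b_3 = 5; b_4 = 1.
Since b_4 = b_1 = 1, the sequence is periodic with period 3.

3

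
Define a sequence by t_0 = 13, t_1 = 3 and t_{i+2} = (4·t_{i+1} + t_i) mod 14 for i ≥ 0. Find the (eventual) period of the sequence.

16

Listing terms: t_0 = 13,  t_1 = 3,  t_2 = 11,  t_3 = 5,  t_4 = 3,  t_5 = 3,  t_6 = 1,  t_7 = 7,  t_8 = 1,  t_9 = 11,  t_{10} = 3,  t_{11} = 9,  t_{12} = 11,  t_{13} = 11,  t_{14} = 13,  t_{15} = 7,  t_{16} = 13,  t_{17} = 3.
Since (t_{16}, t_{17}) = (t_0, t_1) = (13, 3) (two consecutive terms determine the rest), the sequence is periodic with period 16.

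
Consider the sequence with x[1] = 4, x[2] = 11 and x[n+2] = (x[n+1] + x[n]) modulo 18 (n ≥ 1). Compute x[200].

x[1] = 4; x[2] = 11; x[3] = 15; x[4] = 8; x[5] = 5; x[6] = 13; x[7] = 0; x[8] = 13; x[9] = 13; x[10] = 8; x[11] = 3; x[12] = 11; x[13] = 14; x[14] = 7; x[15] = 3; x[16] = 10; x[17] = 13; x[18] = 5; x[19] = 0; x[20] = 5; x[21] = 5; x[22] = 10; x[23] = 15; x[24] = 7; x[25] = 4; x[26] = 11.
The sequence repeats with period 24.
(200 - 1) mod 24 = 7, so x[200] = x[8] = 13.

13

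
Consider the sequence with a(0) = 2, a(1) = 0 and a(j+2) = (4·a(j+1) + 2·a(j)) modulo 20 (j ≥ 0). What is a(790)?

4

Computing terms: a(0) = 2, a(1) = 0, a(2) = 4, a(3) = 16, a(4) = 12, a(5) = 0, a(6) = 4.
Since (a(5), a(6)) = (a(1), a(2)) = (0, 4) (two consecutive terms determine the rest), the sequence is eventually periodic: after a pre-period of length 1 it cycles with period 4.
For j ≥ 1, a(j) depends only on (j - 1) mod 4. (790 - 1) mod 4 = 1, so a(790) = a(2) = 4.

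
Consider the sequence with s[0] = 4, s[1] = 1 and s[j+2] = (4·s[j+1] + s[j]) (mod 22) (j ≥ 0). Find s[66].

4

s[0] = 4; s[1] = 1; s[2] = 8; s[3] = 11; s[4] = 8; s[5] = 21; s[6] = 4; s[7] = 15; s[8] = 20; s[9] = 7; s[10] = 4; s[11] = 1.
Since (s[10], s[11]) = (s[0], s[1]) = (4, 1) (two consecutive terms determine the rest), the sequence is periodic with period 10.
So s[66] = s[0 + ((66-0) mod 10)] = s[6] = 4.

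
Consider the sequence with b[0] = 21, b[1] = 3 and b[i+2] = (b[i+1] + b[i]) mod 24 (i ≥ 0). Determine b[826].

Listing terms: b[0] = 21, b[1] = 3, b[2] = 0, b[3] = 3, b[4] = 3, b[5] = 6, b[6] = 9, b[7] = 15, b[8] = 0, b[9] = 15, b[10] = 15, b[11] = 6, b[12] = 21, b[13] = 3.
Since (b[12], b[13]) = (b[0], b[1]) = (21, 3) (two consecutive terms determine the rest), the sequence is periodic with period 12.
(826 - 0) mod 12 = 10, so b[826] = b[10] = 15.

15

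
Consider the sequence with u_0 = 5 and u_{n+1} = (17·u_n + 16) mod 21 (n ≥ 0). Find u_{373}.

17

We have u_0 = 5,  u_1 = 17,  u_2 = 11,  u_3 = 14,  u_4 = 2,  u_5 = 8,  u_6 = 5.
Since u_6 = u_0 = 5, the sequence is periodic with period 6.
(373 - 0) mod 6 = 1, so u_{373} = u_1 = 17.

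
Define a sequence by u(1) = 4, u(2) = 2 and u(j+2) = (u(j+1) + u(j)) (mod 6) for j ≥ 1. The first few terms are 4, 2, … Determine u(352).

4

We have u(1) = 4; u(2) = 2; u(3) = 0; u(4) = 2; u(5) = 2; u(6) = 4; u(7) = 0; u(8) = 4; u(9) = 4; u(10) = 2.
Since (u(9), u(10)) = (u(1), u(2)) = (4, 2) (two consecutive terms determine the rest), the sequence is periodic with period 8.
So u(352) = u(1 + ((352-1) mod 8)) = u(8) = 4.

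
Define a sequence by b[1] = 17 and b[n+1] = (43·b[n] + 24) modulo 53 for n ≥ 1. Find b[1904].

11

We have b[1] = 17; b[2] = 13; b[3] = 0; b[4] = 24; b[5] = 49; b[6] = 11; b[7] = 20; b[8] = 36; b[9] = 35; b[10] = 45; b[11] = 51; b[12] = 44; b[13] = 8; b[14] = 50; b[15] = 1; b[16] = 14; b[17] = 43; b[18] = 18; b[19] = 3; b[20] = 47; b[21] = 31; b[22] = 32; b[23] = 22; b[24] = 16; b[25] = 23; b[26] = 6; b[27] = 17.
The sequence repeats with period 26.
(1904 - 1) mod 26 = 5, so b[1904] = b[6] = 11.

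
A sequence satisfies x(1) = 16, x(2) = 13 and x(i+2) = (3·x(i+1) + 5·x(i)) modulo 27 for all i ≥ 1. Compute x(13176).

x(1) = 16, x(2) = 13, x(3) = 11, x(4) = 17, x(5) = 25, x(6) = 25, x(7) = 11, x(8) = 23, x(9) = 16, x(10) = 1, x(11) = 2, x(12) = 11, x(13) = 16, x(14) = 22, x(15) = 11, x(16) = 8, x(17) = 25, x(18) = 7, x(19) = 11, x(20) = 14, x(21) = 16, x(22) = 10, x(23) = 2, x(24) = 2, x(25) = 16, x(26) = 4, x(27) = 11, x(28) = 26, x(29) = 25, x(30) = 16, x(31) = 11, x(32) = 5, x(33) = 16, x(34) = 19, x(35) = 2, x(36) = 20, x(37) = 16, x(38) = 13.
The sequence repeats with period 36.
(13176 - 1) mod 36 = 35, so x(13176) = x(36) = 20.

20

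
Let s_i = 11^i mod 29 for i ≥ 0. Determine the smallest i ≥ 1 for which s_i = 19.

25

s_0 = 1; s_1 = 11; s_2 = 5; s_3 = 26; s_4 = 25; s_5 = 14; s_6 = 9; s_7 = 12; s_8 = 16; s_9 = 2; s_{10} = 22; s_{11} = 10; s_{12} = 23; s_{13} = 21; s_{14} = 28; s_{15} = 18; s_{16} = 24; s_{17} = 3; s_{18} = 4; s_{19} = 15; s_{20} = 20; s_{21} = 17; s_{22} = 13; s_{23} = 27; s_{24} = 7; s_{25} = 19; s_{26} = 6; s_{27} = 8; s_{28} = 1.
The sequence repeats with period 28.
The value 19 first appears (with i ≥ 1) at s_{25}.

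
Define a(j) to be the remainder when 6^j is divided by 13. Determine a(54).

We have a(1) = 6, a(2) = 10, a(3) = 8, a(4) = 9, a(5) = 2, a(6) = 12, a(7) = 7, a(8) = 3, a(9) = 5, a(10) = 4, a(11) = 11, a(12) = 1, a(13) = 6.
Since a(13) = a(1) = 6, the sequence is periodic with period 12.
So a(54) = a(1 + ((54-1) mod 12)) = a(6) = 12.

12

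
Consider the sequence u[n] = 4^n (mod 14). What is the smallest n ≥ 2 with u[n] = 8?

u[1] = 4; u[2] = 2; u[3] = 8; u[4] = 4.
Since u[4] = u[1] = 4, the sequence is periodic with period 3.
The value 8 first appears (with n ≥ 2) at u[3].

3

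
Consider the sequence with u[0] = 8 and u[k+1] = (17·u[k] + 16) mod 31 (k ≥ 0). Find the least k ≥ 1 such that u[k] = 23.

u[0] = 8; u[1] = 28; u[2] = 27; u[3] = 10; u[4] = 0; u[5] = 16; u[6] = 9; u[7] = 14; u[8] = 6; u[9] = 25; u[10] = 7; u[11] = 11; u[12] = 17; u[13] = 26; u[14] = 24; u[15] = 21; u[16] = 1; u[17] = 2; u[18] = 19; u[19] = 29; u[20] = 13; u[21] = 20; u[22] = 15; u[23] = 23; u[24] = 4; u[25] = 22; u[26] = 18; u[27] = 12; u[28] = 3; u[29] = 5; u[30] = 8.
Since u[30] = u[0] = 8, the sequence is periodic with period 30.
The value 23 first appears (with k ≥ 1) at u[23].

23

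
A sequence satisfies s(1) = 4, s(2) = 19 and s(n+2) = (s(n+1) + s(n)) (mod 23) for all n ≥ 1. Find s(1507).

Computing terms: s(1) = 4,  s(2) = 19,  s(3) = 0,  s(4) = 19,  s(5) = 19,  s(6) = 15,  s(7) = 11,  s(8) = 3,  s(9) = 14,  s(10) = 17,  s(11) = 8,  s(12) = 2,  s(13) = 10,  s(14) = 12,  s(15) = 22,  s(16) = 11,  s(17) = 10,  s(18) = 21,  s(19) = 8,  s(20) = 6,  s(21) = 14,  s(22) = 20,  s(23) = 11,  s(24) = 8,  s(25) = 19,  s(26) = 4,  s(27) = 0,  s(28) = 4,  s(29) = 4,  s(30) = 8,  s(31) = 12,  s(32) = 20,  s(33) = 9,  s(34) = 6,  s(35) = 15,  s(36) = 21,  s(37) = 13,  s(38) = 11,  s(39) = 1,  s(40) = 12,  s(41) = 13,  s(42) = 2,  s(43) = 15,  s(44) = 17,  s(45) = 9,  s(46) = 3,  s(47) = 12,  s(48) = 15,  s(49) = 4,  s(50) = 19.
The sequence repeats with period 48.
(1507 - 1) mod 48 = 18, so s(1507) = s(19) = 8.

8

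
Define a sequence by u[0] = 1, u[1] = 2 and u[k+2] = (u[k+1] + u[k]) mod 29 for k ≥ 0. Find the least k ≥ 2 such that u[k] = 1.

11

u[0] = 1,  u[1] = 2,  u[2] = 3,  u[3] = 5,  u[4] = 8,  u[5] = 13,  u[6] = 21,  u[7] = 5,  u[8] = 26,  u[9] = 2,  u[10] = 28,  u[11] = 1,  u[12] = 0,  u[13] = 1,  u[14] = 1,  u[15] = 2.
The sequence repeats with period 14.
The value 1 first appears (with k ≥ 2) at u[11].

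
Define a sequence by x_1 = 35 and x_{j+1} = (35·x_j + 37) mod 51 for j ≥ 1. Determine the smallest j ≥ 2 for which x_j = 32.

17

Listing terms: x_1 = 35; x_2 = 38; x_3 = 41; x_4 = 44; x_5 = 47; x_6 = 50; x_7 = 2; x_8 = 5; x_9 = 8; x_{10} = 11; x_{11} = 14; x_{12} = 17; x_{13} = 20; x_{14} = 23; x_{15} = 26; x_{16} = 29; x_{17} = 32; x_{18} = 35.
The sequence repeats with period 17.
The value 32 first appears (with j ≥ 2) at x_{17}.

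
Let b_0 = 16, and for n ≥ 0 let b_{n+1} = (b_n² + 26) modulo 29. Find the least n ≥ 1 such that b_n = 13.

We have b_0 = 16, b_1 = 21, b_2 = 3, b_3 = 6, b_4 = 4, b_5 = 13, b_6 = 21.
Since b_6 = b_1 = 21, the sequence is eventually periodic: after a pre-period of length 1 it cycles with period 5.
The value 13 first appears (with n ≥ 1) at b_5.

5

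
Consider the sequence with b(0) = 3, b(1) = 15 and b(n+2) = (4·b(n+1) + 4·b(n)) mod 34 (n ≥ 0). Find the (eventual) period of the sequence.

b(0) = 3; b(1) = 15; b(2) = 4; b(3) = 8; b(4) = 14; b(5) = 20; b(6) = 0; b(7) = 12; b(8) = 14; b(9) = 2; b(10) = 30; b(11) = 26; b(12) = 20; b(13) = 14; b(14) = 0; b(15) = 22; b(16) = 20; b(17) = 32; b(18) = 4; b(19) = 8.
Since (b(18), b(19)) = (b(2), b(3)) = (4, 8) (two consecutive terms determine the rest), the sequence is eventually periodic: after a pre-period of length 2 it cycles with period 16.

16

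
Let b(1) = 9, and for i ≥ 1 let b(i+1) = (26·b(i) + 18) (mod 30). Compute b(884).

18

Computing terms: b(1) = 9,  b(2) = 12,  b(3) = 0,  b(4) = 18,  b(5) = 6,  b(6) = 24,  b(7) = 12.
Since b(7) = b(2) = 12, the sequence is eventually periodic: after a pre-period of length 1 it cycles with period 5.
For i ≥ 2, b(i) depends only on (i - 2) mod 5. (884 - 2) mod 5 = 2, so b(884) = b(4) = 18.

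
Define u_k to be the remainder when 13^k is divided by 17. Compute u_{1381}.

13

Computing terms: u_0 = 1, u_1 = 13, u_2 = 16, u_3 = 4, u_4 = 1.
Since u_4 = u_0 = 1, the sequence is periodic with period 4.
(1381 - 0) mod 4 = 1, so u_{1381} = u_1 = 13.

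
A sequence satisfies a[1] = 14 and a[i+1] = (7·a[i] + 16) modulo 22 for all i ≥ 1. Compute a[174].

16

Listing terms: a[1] = 14,  a[2] = 4,  a[3] = 0,  a[4] = 16,  a[5] = 18,  a[6] = 10,  a[7] = 20,  a[8] = 2,  a[9] = 8,  a[10] = 6,  a[11] = 14.
The sequence repeats with period 10.
(174 - 1) mod 10 = 3, so a[174] = a[4] = 16.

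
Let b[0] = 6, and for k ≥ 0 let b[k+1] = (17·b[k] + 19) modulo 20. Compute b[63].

11

We have b[0] = 6,  b[1] = 1,  b[2] = 16,  b[3] = 11,  b[4] = 6.
Since b[4] = b[0] = 6, the sequence is periodic with period 4.
So b[63] = b[0 + ((63-0) mod 4)] = b[3] = 11.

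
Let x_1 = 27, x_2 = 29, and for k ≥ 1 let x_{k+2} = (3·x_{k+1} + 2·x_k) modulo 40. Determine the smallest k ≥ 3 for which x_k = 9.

Listing terms: x_1 = 27,  x_2 = 29,  x_3 = 21,  x_4 = 1,  x_5 = 5,  x_6 = 17,  x_7 = 21,  x_8 = 17,  x_9 = 13,  x_{10} = 33,  x_{11} = 5,  x_{12} = 1,  x_{13} = 13,  x_{14} = 1,  x_{15} = 29,  x_{16} = 9,  x_{17} = 5,  x_{18} = 33,  x_{19} = 29,  x_{20} = 33,  x_{21} = 37,  x_{22} = 17,  x_{23} = 5,  x_{24} = 9,  x_{25} = 37,  x_{26} = 9,  x_{27} = 21,  x_{28} = 1.
Since (x_{27}, x_{28}) = (x_3, x_4) = (21, 1) (two consecutive terms determine the rest), the sequence is eventually periodic: after a pre-period of length 2 it cycles with period 24.
The value 9 first appears (with k ≥ 3) at x_{16}.

16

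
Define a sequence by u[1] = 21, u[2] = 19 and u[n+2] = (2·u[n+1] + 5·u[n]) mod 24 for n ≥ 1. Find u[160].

We have u[1] = 21, u[2] = 19, u[3] = 23, u[4] = 21, u[5] = 13, u[6] = 11, u[7] = 15, u[8] = 13, u[9] = 5, u[10] = 3, u[11] = 7, u[12] = 5, u[13] = 21, u[14] = 19.
Since (u[13], u[14]) = (u[1], u[2]) = (21, 19) (two consecutive terms determine the rest), the sequence is periodic with period 12.
(160 - 1) mod 12 = 3, so u[160] = u[4] = 21.

21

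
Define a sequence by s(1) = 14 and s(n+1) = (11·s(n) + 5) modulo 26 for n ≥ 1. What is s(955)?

24

s(1) = 14,  s(2) = 3,  s(3) = 12,  s(4) = 7,  s(5) = 4,  s(6) = 23,  s(7) = 24,  s(8) = 9,  s(9) = 0,  s(10) = 5,  s(11) = 8,  s(12) = 15,  s(13) = 14.
Since s(13) = s(1) = 14, the sequence is periodic with period 12.
(955 - 1) mod 12 = 6, so s(955) = s(7) = 24.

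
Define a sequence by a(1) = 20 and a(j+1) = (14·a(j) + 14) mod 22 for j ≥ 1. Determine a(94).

Listing terms: a(1) = 20; a(2) = 8; a(3) = 16; a(4) = 18; a(5) = 2; a(6) = 20.
The sequence repeats with period 5.
(94 - 1) mod 5 = 3, so a(94) = a(4) = 18.

18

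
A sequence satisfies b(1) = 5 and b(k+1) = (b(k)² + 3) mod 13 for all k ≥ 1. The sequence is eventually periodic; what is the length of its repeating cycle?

5

We have b(1) = 5, b(2) = 2, b(3) = 7, b(4) = 0, b(5) = 3, b(6) = 12, b(7) = 4, b(8) = 6, b(9) = 0.
Since b(9) = b(4) = 0, the sequence is eventually periodic: after a pre-period of length 3 it cycles with period 5.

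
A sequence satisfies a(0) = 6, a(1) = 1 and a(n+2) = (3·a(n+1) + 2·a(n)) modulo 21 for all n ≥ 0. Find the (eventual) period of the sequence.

Listing terms: a(0) = 6, a(1) = 1, a(2) = 15, a(3) = 5, a(4) = 3, a(5) = 19, a(6) = 0, a(7) = 17, a(8) = 9, a(9) = 19, a(10) = 12, a(11) = 11, a(12) = 15, a(13) = 4, a(14) = 0, a(15) = 8, a(16) = 3, a(17) = 4, a(18) = 18, a(19) = 20, a(20) = 12, a(21) = 13, a(22) = 0, a(23) = 5, a(24) = 15, a(25) = 13, a(26) = 6, a(27) = 2, a(28) = 18, a(29) = 16, a(30) = 0, a(31) = 11, a(32) = 12, a(33) = 16, a(34) = 9, a(35) = 17, a(36) = 6, a(37) = 10, a(38) = 0, a(39) = 20, a(40) = 18, a(41) = 10, a(42) = 3, a(43) = 8, a(44) = 9, a(45) = 1, a(46) = 0, a(47) = 2, a(48) = 6, a(49) = 1.
Since (a(48), a(49)) = (a(0), a(1)) = (6, 1) (two consecutive terms determine the rest), the sequence is periodic with period 48.

48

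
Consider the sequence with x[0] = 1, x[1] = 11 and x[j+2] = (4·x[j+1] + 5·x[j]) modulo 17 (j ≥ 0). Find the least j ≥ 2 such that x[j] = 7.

Listing terms: x[0] = 1, x[1] = 11, x[2] = 15, x[3] = 13, x[4] = 8, x[5] = 12, x[6] = 3, x[7] = 4, x[8] = 14, x[9] = 8, x[10] = 0, x[11] = 6, x[12] = 7, x[13] = 7, x[14] = 12, x[15] = 15, x[16] = 1, x[17] = 11.
The sequence repeats with period 16.
The value 7 first appears (with j ≥ 2) at x[12].

12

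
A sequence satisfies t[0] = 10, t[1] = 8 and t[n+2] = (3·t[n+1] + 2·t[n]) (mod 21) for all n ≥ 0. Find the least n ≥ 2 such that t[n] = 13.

Listing terms: t[0] = 10,  t[1] = 8,  t[2] = 2,  t[3] = 1,  t[4] = 7,  t[5] = 2,  t[6] = 20,  t[7] = 1,  t[8] = 1,  t[9] = 5,  t[10] = 17,  t[11] = 19,  t[12] = 7,  t[13] = 17,  t[14] = 2,  t[15] = 19,  t[16] = 19,  t[17] = 11,  t[18] = 8,  t[19] = 4,  t[20] = 7,  t[21] = 8,  t[22] = 17,  t[23] = 4,  t[24] = 4,  t[25] = 20,  t[26] = 5,  t[27] = 13,  t[28] = 7,  t[29] = 5,  t[30] = 8,  t[31] = 13,  t[32] = 13,  t[33] = 2,  t[34] = 11,  t[35] = 16,  t[36] = 7,  t[37] = 11,  t[38] = 5,  t[39] = 16,  t[40] = 16,  t[41] = 17,  t[42] = 20,  t[43] = 10,  t[44] = 7,  t[45] = 20,  t[46] = 11,  t[47] = 10,  t[48] = 10,  t[49] = 8.
Since (t[48], t[49]) = (t[0], t[1]) = (10, 8) (two consecutive terms determine the rest), the sequence is periodic with period 48.
The value 13 first appears (with n ≥ 2) at t[27].

27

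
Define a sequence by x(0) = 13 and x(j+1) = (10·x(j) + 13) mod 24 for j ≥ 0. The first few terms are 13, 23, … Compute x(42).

19

We have x(0) = 13, x(1) = 23, x(2) = 3, x(3) = 19, x(4) = 11, x(5) = 3.
Since x(5) = x(2) = 3, the sequence is eventually periodic: after a pre-period of length 2 it cycles with period 3.
For j ≥ 2, x(j) depends only on (j - 2) mod 3. (42 - 2) mod 3 = 1, so x(42) = x(3) = 19.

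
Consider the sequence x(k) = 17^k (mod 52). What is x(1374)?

1

Computing terms: x(1) = 17,  x(2) = 29,  x(3) = 25,  x(4) = 9,  x(5) = 49,  x(6) = 1,  x(7) = 17.
The sequence repeats with period 6.
(1374 - 1) mod 6 = 5, so x(1374) = x(6) = 1.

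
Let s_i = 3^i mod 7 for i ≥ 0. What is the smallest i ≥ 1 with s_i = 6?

3

s_0 = 1, s_1 = 3, s_2 = 2, s_3 = 6, s_4 = 4, s_5 = 5, s_6 = 1.
The sequence repeats with period 6.
The value 6 first appears (with i ≥ 1) at s_3.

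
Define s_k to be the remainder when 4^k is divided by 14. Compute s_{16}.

s_1 = 4, s_2 = 2, s_3 = 8, s_4 = 4.
Since s_4 = s_1 = 4, the sequence is periodic with period 3.
So s_{16} = s_{1 + ((16-1) mod 3)} = s_1 = 4.

4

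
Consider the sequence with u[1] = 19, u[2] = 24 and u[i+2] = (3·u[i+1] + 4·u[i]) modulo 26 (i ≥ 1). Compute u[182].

24

u[1] = 19; u[2] = 24; u[3] = 18; u[4] = 20; u[5] = 2; u[6] = 8; u[7] = 6; u[8] = 24; u[9] = 18.
Since (u[8], u[9]) = (u[2], u[3]) = (24, 18) (two consecutive terms determine the rest), the sequence is eventually periodic: after a pre-period of length 1 it cycles with period 6.
For i ≥ 2, u[i] depends only on (i - 2) mod 6. (182 - 2) mod 6 = 0, so u[182] = u[2] = 24.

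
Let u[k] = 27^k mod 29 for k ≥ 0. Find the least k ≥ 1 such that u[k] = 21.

3

We have u[0] = 1; u[1] = 27; u[2] = 4; u[3] = 21; u[4] = 16; u[5] = 26; u[6] = 6; u[7] = 17; u[8] = 24; u[9] = 10; u[10] = 9; u[11] = 11; u[12] = 7; u[13] = 15; u[14] = 28; u[15] = 2; u[16] = 25; u[17] = 8; u[18] = 13; u[19] = 3; u[20] = 23; u[21] = 12; u[22] = 5; u[23] = 19; u[24] = 20; u[25] = 18; u[26] = 22; u[27] = 14; u[28] = 1.
The sequence repeats with period 28.
The value 21 first appears (with k ≥ 1) at u[3].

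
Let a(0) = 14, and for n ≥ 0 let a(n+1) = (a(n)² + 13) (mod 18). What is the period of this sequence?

6

We have a(0) = 14, a(1) = 11, a(2) = 8, a(3) = 5, a(4) = 2, a(5) = 17, a(6) = 14.
Since a(6) = a(0) = 14, the sequence is periodic with period 6.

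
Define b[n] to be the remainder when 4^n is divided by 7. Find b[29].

2

Computing terms: b[1] = 4, b[2] = 2, b[3] = 1, b[4] = 4.
Since b[4] = b[1] = 4, the sequence is periodic with period 3.
So b[29] = b[1 + ((29-1) mod 3)] = b[2] = 2.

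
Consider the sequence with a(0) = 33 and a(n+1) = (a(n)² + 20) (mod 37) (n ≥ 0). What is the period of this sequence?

5

Listing terms: a(0) = 33,  a(1) = 36,  a(2) = 21,  a(3) = 17,  a(4) = 13,  a(5) = 4,  a(6) = 36.
Since a(6) = a(1) = 36, the sequence is eventually periodic: after a pre-period of length 1 it cycles with period 5.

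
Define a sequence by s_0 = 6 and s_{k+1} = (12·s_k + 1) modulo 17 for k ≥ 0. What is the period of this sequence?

16

We have s_0 = 6; s_1 = 5; s_2 = 10; s_3 = 2; s_4 = 8; s_5 = 12; s_6 = 9; s_7 = 7; s_8 = 0; s_9 = 1; s_{10} = 13; s_{11} = 4; s_{12} = 15; s_{13} = 11; s_{14} = 14; s_{15} = 16; s_{16} = 6.
Since s_{16} = s_0 = 6, the sequence is periodic with period 16.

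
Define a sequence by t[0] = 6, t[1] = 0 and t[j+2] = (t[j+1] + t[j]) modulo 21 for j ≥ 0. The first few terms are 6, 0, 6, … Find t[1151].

15

Listing terms: t[0] = 6,  t[1] = 0,  t[2] = 6,  t[3] = 6,  t[4] = 12,  t[5] = 18,  t[6] = 9,  t[7] = 6,  t[8] = 15,  t[9] = 0,  t[10] = 15,  t[11] = 15,  t[12] = 9,  t[13] = 3,  t[14] = 12,  t[15] = 15,  t[16] = 6,  t[17] = 0.
Since (t[16], t[17]) = (t[0], t[1]) = (6, 0) (two consecutive terms determine the rest), the sequence is periodic with period 16.
(1151 - 0) mod 16 = 15, so t[1151] = t[15] = 15.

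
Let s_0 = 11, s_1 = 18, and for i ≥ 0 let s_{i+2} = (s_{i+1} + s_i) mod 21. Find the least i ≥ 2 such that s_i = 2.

11

s_0 = 11; s_1 = 18; s_2 = 8; s_3 = 5; s_4 = 13; s_5 = 18; s_6 = 10; s_7 = 7; s_8 = 17; s_9 = 3; s_{10} = 20; s_{11} = 2; s_{12} = 1; s_{13} = 3; s_{14} = 4; s_{15} = 7; s_{16} = 11; s_{17} = 18.
The sequence repeats with period 16.
The value 2 first appears (with i ≥ 2) at s_{11}.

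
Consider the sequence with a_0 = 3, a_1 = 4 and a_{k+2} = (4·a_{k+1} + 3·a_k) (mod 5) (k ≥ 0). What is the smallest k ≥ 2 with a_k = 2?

Computing terms: a_0 = 3,  a_1 = 4,  a_2 = 0,  a_3 = 2,  a_4 = 3,  a_5 = 3,  a_6 = 1,  a_7 = 3,  a_8 = 0,  a_9 = 4,  a_{10} = 1,  a_{11} = 1,  a_{12} = 2,  a_{13} = 1,  a_{14} = 0,  a_{15} = 3,  a_{16} = 2,  a_{17} = 2,  a_{18} = 4,  a_{19} = 2,  a_{20} = 0,  a_{21} = 1,  a_{22} = 4,  a_{23} = 4,  a_{24} = 3,  a_{25} = 4.
Since (a_{24}, a_{25}) = (a_0, a_1) = (3, 4) (two consecutive terms determine the rest), the sequence is periodic with period 24.
The value 2 first appears (with k ≥ 2) at a_3.

3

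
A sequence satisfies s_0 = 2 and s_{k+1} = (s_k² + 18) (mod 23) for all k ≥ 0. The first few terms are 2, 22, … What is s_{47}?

19

s_0 = 2; s_1 = 22; s_2 = 19; s_3 = 11; s_4 = 1; s_5 = 19.
Since s_5 = s_2 = 19, the sequence is eventually periodic: after a pre-period of length 2 it cycles with period 3.
For k ≥ 2, s_k depends only on (k - 2) mod 3. (47 - 2) mod 3 = 0, so s_{47} = s_2 = 19.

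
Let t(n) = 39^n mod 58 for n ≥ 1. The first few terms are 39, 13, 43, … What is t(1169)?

41

We have t(1) = 39; t(2) = 13; t(3) = 43; t(4) = 53; t(5) = 37; t(6) = 51; t(7) = 17; t(8) = 25; t(9) = 47; t(10) = 35; t(11) = 31; t(12) = 49; t(13) = 55; t(14) = 57; t(15) = 19; t(16) = 45; t(17) = 15; t(18) = 5; t(19) = 21; t(20) = 7; t(21) = 41; t(22) = 33; t(23) = 11; t(24) = 23; t(25) = 27; t(26) = 9; t(27) = 3; t(28) = 1; t(29) = 39.
Since t(29) = t(1) = 39, the sequence is periodic with period 28.
(1169 - 1) mod 28 = 20, so t(1169) = t(21) = 41.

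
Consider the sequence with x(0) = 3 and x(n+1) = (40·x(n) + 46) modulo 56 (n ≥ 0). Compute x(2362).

14

Computing terms: x(0) = 3, x(1) = 54, x(2) = 22, x(3) = 30, x(4) = 14, x(5) = 46, x(6) = 38, x(7) = 54.
Since x(7) = x(1) = 54, the sequence is eventually periodic: after a pre-period of length 1 it cycles with period 6.
For n ≥ 1, x(n) depends only on (n - 1) mod 6. (2362 - 1) mod 6 = 3, so x(2362) = x(4) = 14.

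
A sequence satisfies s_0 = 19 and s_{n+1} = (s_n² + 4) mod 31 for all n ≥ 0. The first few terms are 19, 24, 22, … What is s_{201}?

23

s_0 = 19, s_1 = 24, s_2 = 22, s_3 = 23, s_4 = 6, s_5 = 9, s_6 = 23.
Since s_6 = s_3 = 23, the sequence is eventually periodic: after a pre-period of length 3 it cycles with period 3.
For n ≥ 3, s_n depends only on (n - 3) mod 3. (201 - 3) mod 3 = 0, so s_{201} = s_3 = 23.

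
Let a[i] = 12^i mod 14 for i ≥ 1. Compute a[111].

6

Listing terms: a[1] = 12; a[2] = 4; a[3] = 6; a[4] = 2; a[5] = 10; a[6] = 8; a[7] = 12.
The sequence repeats with period 6.
So a[111] = a[1 + ((111-1) mod 6)] = a[3] = 6.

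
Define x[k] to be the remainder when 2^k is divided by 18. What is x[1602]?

10

x[1] = 2; x[2] = 4; x[3] = 8; x[4] = 16; x[5] = 14; x[6] = 10; x[7] = 2.
The sequence repeats with period 6.
(1602 - 1) mod 6 = 5, so x[1602] = x[6] = 10.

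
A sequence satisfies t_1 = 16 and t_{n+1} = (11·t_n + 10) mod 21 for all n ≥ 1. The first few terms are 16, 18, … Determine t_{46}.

9

t_1 = 16, t_2 = 18, t_3 = 19, t_4 = 9, t_5 = 4, t_6 = 12, t_7 = 16.
The sequence repeats with period 6.
(46 - 1) mod 6 = 3, so t_{46} = t_4 = 9.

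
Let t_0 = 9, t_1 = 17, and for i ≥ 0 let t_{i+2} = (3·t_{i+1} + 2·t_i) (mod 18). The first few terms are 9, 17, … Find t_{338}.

15

t_0 = 9,  t_1 = 17,  t_2 = 15,  t_3 = 7,  t_4 = 15,  t_5 = 5,  t_6 = 9,  t_7 = 1,  t_8 = 3,  t_9 = 11,  t_{10} = 3,  t_{11} = 13,  t_{12} = 9,  t_{13} = 17.
The sequence repeats with period 12.
So t_{338} = t_{0 + ((338-0) mod 12)} = t_2 = 15.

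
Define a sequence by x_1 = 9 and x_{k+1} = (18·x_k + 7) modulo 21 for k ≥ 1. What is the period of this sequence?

Listing terms: x_1 = 9, x_2 = 1, x_3 = 4, x_4 = 16, x_5 = 1.
Since x_5 = x_2 = 1, the sequence is eventually periodic: after a pre-period of length 1 it cycles with period 3.

3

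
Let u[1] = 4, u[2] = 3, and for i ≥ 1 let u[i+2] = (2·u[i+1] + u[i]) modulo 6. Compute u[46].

3

Computing terms: u[1] = 4, u[2] = 3, u[3] = 4, u[4] = 5, u[5] = 2, u[6] = 3, u[7] = 2, u[8] = 1, u[9] = 4, u[10] = 3.
Since (u[9], u[10]) = (u[1], u[2]) = (4, 3) (two consecutive terms determine the rest), the sequence is periodic with period 8.
(46 - 1) mod 8 = 5, so u[46] = u[6] = 3.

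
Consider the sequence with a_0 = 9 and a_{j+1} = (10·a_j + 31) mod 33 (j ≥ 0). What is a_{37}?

22

Computing terms: a_0 = 9,  a_1 = 22,  a_2 = 20,  a_3 = 0,  a_4 = 31,  a_5 = 11,  a_6 = 9.
The sequence repeats with period 6.
(37 - 0) mod 6 = 1, so a_{37} = a_1 = 22.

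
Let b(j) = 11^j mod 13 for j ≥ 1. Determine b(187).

2

b(1) = 11,  b(2) = 4,  b(3) = 5,  b(4) = 3,  b(5) = 7,  b(6) = 12,  b(7) = 2,  b(8) = 9,  b(9) = 8,  b(10) = 10,  b(11) = 6,  b(12) = 1,  b(13) = 11.
Since b(13) = b(1) = 11, the sequence is periodic with period 12.
(187 - 1) mod 12 = 6, so b(187) = b(7) = 2.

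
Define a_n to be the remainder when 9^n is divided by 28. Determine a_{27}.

1

We have a_1 = 9, a_2 = 25, a_3 = 1, a_4 = 9.
Since a_4 = a_1 = 9, the sequence is periodic with period 3.
(27 - 1) mod 3 = 2, so a_{27} = a_3 = 1.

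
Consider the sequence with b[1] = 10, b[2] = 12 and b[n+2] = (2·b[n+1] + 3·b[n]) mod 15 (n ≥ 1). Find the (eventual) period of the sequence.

We have b[1] = 10,  b[2] = 12,  b[3] = 9,  b[4] = 9,  b[5] = 0,  b[6] = 12,  b[7] = 9.
Since (b[6], b[7]) = (b[2], b[3]) = (12, 9) (two consecutive terms determine the rest), the sequence is eventually periodic: after a pre-period of length 1 it cycles with period 4.

4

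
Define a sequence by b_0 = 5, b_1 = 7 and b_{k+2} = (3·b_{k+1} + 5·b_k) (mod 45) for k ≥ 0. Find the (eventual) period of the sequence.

12

We have b_0 = 5, b_1 = 7, b_2 = 1, b_3 = 38, b_4 = 29, b_5 = 7, b_6 = 31, b_7 = 38, b_8 = 44, b_9 = 7, b_{10} = 16, b_{11} = 38, b_{12} = 14, b_{13} = 7, b_{14} = 1.
Since (b_{13}, b_{14}) = (b_1, b_2) = (7, 1) (two consecutive terms determine the rest), the sequence is eventually periodic: after a pre-period of length 1 it cycles with period 12.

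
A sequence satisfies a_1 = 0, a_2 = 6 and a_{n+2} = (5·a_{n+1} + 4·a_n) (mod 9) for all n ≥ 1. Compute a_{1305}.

0

Listing terms: a_1 = 0; a_2 = 6; a_3 = 3; a_4 = 3; a_5 = 0; a_6 = 3; a_7 = 6; a_8 = 6; a_9 = 0; a_{10} = 6.
The sequence repeats with period 8.
(1305 - 1) mod 8 = 0, so a_{1305} = a_1 = 0.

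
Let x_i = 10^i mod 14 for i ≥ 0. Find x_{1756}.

x_0 = 1,  x_1 = 10,  x_2 = 2,  x_3 = 6,  x_4 = 4,  x_5 = 12,  x_6 = 8,  x_7 = 10.
Since x_7 = x_1 = 10, the sequence is eventually periodic: after a pre-period of length 1 it cycles with period 6.
For i ≥ 1, x_i depends only on (i - 1) mod 6. (1756 - 1) mod 6 = 3, so x_{1756} = x_4 = 4.

4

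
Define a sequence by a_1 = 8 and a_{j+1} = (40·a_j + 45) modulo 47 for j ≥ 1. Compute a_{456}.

Listing terms: a_1 = 8, a_2 = 36, a_3 = 28, a_4 = 37, a_5 = 21, a_6 = 39, a_7 = 7, a_8 = 43, a_9 = 26, a_{10} = 4, a_{11} = 17, a_{12} = 20, a_{13} = 46, a_{14} = 5, a_{15} = 10, a_{16} = 22, a_{17} = 32, a_{18} = 9, a_{19} = 29, a_{20} = 30, a_{21} = 23, a_{22} = 25, a_{23} = 11, a_{24} = 15, a_{25} = 34, a_{26} = 42, a_{27} = 33, a_{28} = 2, a_{29} = 31, a_{30} = 16, a_{31} = 27, a_{32} = 44, a_{33} = 19, a_{34} = 6, a_{35} = 3, a_{36} = 24, a_{37} = 18, a_{38} = 13, a_{39} = 1, a_{40} = 38, a_{41} = 14, a_{42} = 41, a_{43} = 40, a_{44} = 0, a_{45} = 45, a_{46} = 12, a_{47} = 8.
Since a_{47} = a_1 = 8, the sequence is periodic with period 46.
So a_{456} = a_{1 + ((456-1) mod 46)} = a_{42} = 41.

41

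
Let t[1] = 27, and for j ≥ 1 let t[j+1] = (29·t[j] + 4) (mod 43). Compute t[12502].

We have t[1] = 27, t[2] = 13, t[3] = 37, t[4] = 2, t[5] = 19, t[6] = 39, t[7] = 17, t[8] = 24, t[9] = 12, t[10] = 8, t[11] = 21, t[12] = 11, t[13] = 22, t[14] = 40, t[15] = 3, t[16] = 5, t[17] = 20, t[18] = 25, t[19] = 41, t[20] = 32, t[21] = 29, t[22] = 28, t[23] = 42, t[24] = 18, t[25] = 10, t[26] = 36, t[27] = 16, t[28] = 38, t[29] = 31, t[30] = 0, t[31] = 4, t[32] = 34, t[33] = 1, t[34] = 33, t[35] = 15, t[36] = 9, t[37] = 7, t[38] = 35, t[39] = 30, t[40] = 14, t[41] = 23, t[42] = 26, t[43] = 27.
The sequence repeats with period 42.
(12502 - 1) mod 42 = 27, so t[12502] = t[28] = 38.

38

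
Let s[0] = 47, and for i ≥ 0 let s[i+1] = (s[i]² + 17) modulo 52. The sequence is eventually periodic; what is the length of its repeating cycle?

We have s[0] = 47,  s[1] = 42,  s[2] = 13,  s[3] = 30,  s[4] = 33,  s[5] = 14,  s[6] = 5,  s[7] = 42.
Since s[7] = s[1] = 42, the sequence is eventually periodic: after a pre-period of length 1 it cycles with period 6.

6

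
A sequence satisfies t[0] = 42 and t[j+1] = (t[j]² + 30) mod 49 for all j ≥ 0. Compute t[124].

We have t[0] = 42, t[1] = 30, t[2] = 48, t[3] = 31, t[4] = 11, t[5] = 4, t[6] = 46, t[7] = 39, t[8] = 32, t[9] = 25, t[10] = 18, t[11] = 11.
Since t[11] = t[4] = 11, the sequence is eventually periodic: after a pre-period of length 4 it cycles with period 7.
For j ≥ 4, t[j] depends only on (j - 4) mod 7. (124 - 4) mod 7 = 1, so t[124] = t[5] = 4.

4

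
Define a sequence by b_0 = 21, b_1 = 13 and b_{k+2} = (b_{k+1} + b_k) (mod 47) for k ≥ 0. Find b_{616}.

b_0 = 21; b_1 = 13; b_2 = 34; b_3 = 0; b_4 = 34; b_5 = 34; b_6 = 21; b_7 = 8; b_8 = 29; b_9 = 37; b_{10} = 19; b_{11} = 9; b_{12} = 28; b_{13} = 37; b_{14} = 18; b_{15} = 8; b_{16} = 26; b_{17} = 34; b_{18} = 13; b_{19} = 0; b_{20} = 13; b_{21} = 13; b_{22} = 26; b_{23} = 39; b_{24} = 18; b_{25} = 10; b_{26} = 28; b_{27} = 38; b_{28} = 19; b_{29} = 10; b_{30} = 29; b_{31} = 39; b_{32} = 21; b_{33} = 13.
The sequence repeats with period 32.
So b_{616} = b_{0 + ((616-0) mod 32)} = b_8 = 29.

29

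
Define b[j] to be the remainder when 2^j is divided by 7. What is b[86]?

4

Computing terms: b[0] = 1; b[1] = 2; b[2] = 4; b[3] = 1.
Since b[3] = b[0] = 1, the sequence is periodic with period 3.
(86 - 0) mod 3 = 2, so b[86] = b[2] = 4.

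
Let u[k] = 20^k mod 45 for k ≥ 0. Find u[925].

20

Listing terms: u[0] = 1, u[1] = 20, u[2] = 40, u[3] = 35, u[4] = 25, u[5] = 5, u[6] = 10, u[7] = 20.
Since u[7] = u[1] = 20, the sequence is eventually periodic: after a pre-period of length 1 it cycles with period 6.
For k ≥ 1, u[k] depends only on (k - 1) mod 6. (925 - 1) mod 6 = 0, so u[925] = u[1] = 20.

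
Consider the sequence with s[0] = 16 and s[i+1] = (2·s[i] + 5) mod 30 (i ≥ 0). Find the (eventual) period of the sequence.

s[0] = 16, s[1] = 7, s[2] = 19, s[3] = 13, s[4] = 1, s[5] = 7.
Since s[5] = s[1] = 7, the sequence is eventually periodic: after a pre-period of length 1 it cycles with period 4.

4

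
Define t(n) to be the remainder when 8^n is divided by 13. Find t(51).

5

Listing terms: t(0) = 1,  t(1) = 8,  t(2) = 12,  t(3) = 5,  t(4) = 1.
The sequence repeats with period 4.
(51 - 0) mod 4 = 3, so t(51) = t(3) = 5.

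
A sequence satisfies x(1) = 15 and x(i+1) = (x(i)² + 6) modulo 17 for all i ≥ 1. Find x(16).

Listing terms: x(1) = 15,  x(2) = 10,  x(3) = 4,  x(4) = 5,  x(5) = 14,  x(6) = 15.
The sequence repeats with period 5.
So x(16) = x(1 + ((16-1) mod 5)) = x(1) = 15.

15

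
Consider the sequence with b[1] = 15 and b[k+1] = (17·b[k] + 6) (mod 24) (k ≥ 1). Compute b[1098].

21

b[1] = 15,  b[2] = 21,  b[3] = 3,  b[4] = 9,  b[5] = 15.
Since b[5] = b[1] = 15, the sequence is periodic with period 4.
So b[1098] = b[1 + ((1098-1) mod 4)] = b[2] = 21.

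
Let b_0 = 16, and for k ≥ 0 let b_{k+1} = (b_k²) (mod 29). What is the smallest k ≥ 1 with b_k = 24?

Listing terms: b_0 = 16,  b_1 = 24,  b_2 = 25,  b_3 = 16.
Since b_3 = b_0 = 16, the sequence is periodic with period 3.
The value 24 first appears (with k ≥ 1) at b_1.

1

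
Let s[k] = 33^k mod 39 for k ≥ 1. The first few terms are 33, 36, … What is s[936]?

Computing terms: s[1] = 33; s[2] = 36; s[3] = 18; s[4] = 9; s[5] = 24; s[6] = 12; s[7] = 6; s[8] = 3; s[9] = 21; s[10] = 30; s[11] = 15; s[12] = 27; s[13] = 33.
Since s[13] = s[1] = 33, the sequence is periodic with period 12.
(936 - 1) mod 12 = 11, so s[936] = s[12] = 27.

27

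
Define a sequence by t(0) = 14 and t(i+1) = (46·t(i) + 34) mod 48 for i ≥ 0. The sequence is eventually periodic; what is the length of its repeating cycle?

3

Computing terms: t(0) = 14, t(1) = 6, t(2) = 22, t(3) = 38, t(4) = 6.
Since t(4) = t(1) = 6, the sequence is eventually periodic: after a pre-period of length 1 it cycles with period 3.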